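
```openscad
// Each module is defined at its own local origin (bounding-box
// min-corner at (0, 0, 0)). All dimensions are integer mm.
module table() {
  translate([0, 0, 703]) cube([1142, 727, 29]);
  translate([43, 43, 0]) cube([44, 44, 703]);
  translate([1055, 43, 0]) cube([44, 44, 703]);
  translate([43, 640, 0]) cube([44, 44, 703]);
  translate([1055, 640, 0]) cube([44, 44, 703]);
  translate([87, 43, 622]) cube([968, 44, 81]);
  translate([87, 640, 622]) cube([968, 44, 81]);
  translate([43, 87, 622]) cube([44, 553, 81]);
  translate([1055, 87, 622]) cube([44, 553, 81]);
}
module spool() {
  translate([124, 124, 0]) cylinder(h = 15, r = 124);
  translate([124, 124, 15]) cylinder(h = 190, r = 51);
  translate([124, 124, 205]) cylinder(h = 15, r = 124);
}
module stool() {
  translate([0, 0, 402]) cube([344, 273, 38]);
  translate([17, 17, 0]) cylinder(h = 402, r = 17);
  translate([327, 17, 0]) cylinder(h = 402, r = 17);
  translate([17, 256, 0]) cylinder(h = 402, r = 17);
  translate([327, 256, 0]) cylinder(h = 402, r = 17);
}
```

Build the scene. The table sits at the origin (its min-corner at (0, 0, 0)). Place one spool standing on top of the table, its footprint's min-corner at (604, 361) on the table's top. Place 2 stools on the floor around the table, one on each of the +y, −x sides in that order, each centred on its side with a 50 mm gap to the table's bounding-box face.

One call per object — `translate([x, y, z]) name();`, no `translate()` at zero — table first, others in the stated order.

table();
translate([604, 361, 732]) spool();
translate([399, 777, 0]) stool();
translate([-394, 227, 0]) stool();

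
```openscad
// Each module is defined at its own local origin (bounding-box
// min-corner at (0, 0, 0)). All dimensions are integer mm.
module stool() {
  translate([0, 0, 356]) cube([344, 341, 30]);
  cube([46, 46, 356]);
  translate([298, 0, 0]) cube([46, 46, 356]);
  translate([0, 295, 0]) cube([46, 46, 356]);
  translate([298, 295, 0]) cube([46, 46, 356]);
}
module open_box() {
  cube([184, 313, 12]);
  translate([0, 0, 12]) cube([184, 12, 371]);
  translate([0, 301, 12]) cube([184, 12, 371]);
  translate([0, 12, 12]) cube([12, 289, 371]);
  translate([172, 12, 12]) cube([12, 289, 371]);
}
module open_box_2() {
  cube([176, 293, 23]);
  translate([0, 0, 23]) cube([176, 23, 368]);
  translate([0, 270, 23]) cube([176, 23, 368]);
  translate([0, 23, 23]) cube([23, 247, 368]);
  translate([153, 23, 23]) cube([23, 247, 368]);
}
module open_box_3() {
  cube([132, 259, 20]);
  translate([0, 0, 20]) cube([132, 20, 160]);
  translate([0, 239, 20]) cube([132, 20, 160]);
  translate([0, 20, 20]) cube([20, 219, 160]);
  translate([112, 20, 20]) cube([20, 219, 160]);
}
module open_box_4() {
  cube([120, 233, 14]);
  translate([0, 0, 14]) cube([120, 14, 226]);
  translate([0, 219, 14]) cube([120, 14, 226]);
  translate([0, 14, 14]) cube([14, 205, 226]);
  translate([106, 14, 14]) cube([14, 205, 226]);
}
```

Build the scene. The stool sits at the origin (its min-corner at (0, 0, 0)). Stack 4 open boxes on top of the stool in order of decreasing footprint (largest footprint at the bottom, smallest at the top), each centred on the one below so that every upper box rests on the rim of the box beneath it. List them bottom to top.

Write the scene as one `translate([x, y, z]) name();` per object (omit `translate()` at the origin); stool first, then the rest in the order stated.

stool();
translate([80, 14, 386]) open_box();
translate([84, 24, 769]) open_box_2();
translate([106, 41, 1160]) open_box_3();
translate([112, 54, 1340]) open_box_4();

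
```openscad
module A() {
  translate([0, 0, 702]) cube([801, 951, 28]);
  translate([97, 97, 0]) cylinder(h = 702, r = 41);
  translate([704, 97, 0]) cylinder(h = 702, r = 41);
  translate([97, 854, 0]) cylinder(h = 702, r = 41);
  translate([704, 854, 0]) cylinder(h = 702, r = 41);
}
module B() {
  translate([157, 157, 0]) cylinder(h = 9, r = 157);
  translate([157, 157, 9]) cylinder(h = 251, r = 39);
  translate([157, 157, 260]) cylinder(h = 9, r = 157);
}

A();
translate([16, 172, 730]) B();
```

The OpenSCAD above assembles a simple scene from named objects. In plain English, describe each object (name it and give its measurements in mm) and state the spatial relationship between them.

A is a rectangular dining table. The top is 801×951×28 mm with its upper surface at z = 730 mm. It stands on four round legs of 82 mm diameter, each leg's bounding box inset 56 mm from the nearest pair of top edges, running from the floor to the underside of the top.

B is a spool: two coaxial disc flanges of radius 157 mm and thickness 9 mm, joined by a core cylinder of radius 39 mm and height 251 mm. The lower flange rests on z = 0 and the three cylinders share a vertical axis.

The spool is on top of the table.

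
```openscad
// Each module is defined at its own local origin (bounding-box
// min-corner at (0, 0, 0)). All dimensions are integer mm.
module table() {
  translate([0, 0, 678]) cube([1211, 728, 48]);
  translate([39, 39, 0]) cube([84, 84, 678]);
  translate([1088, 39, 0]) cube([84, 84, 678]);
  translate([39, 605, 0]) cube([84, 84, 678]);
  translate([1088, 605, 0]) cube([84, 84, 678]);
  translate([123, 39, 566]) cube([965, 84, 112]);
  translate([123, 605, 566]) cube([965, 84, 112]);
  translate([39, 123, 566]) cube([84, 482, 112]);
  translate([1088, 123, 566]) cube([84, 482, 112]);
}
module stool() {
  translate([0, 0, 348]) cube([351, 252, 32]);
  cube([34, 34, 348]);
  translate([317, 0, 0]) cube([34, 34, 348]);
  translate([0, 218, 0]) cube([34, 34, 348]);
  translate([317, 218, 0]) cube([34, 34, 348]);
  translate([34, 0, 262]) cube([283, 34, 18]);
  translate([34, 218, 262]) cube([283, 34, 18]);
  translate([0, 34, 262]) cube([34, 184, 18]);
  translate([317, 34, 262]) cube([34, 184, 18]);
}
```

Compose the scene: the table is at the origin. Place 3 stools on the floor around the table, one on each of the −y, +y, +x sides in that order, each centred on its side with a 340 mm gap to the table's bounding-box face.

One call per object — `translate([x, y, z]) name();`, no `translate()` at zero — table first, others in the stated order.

table();
translate([430, -592, 0]) stool();
translate([430, 1068, 0]) stool();
translate([1551, 238, 0]) stool();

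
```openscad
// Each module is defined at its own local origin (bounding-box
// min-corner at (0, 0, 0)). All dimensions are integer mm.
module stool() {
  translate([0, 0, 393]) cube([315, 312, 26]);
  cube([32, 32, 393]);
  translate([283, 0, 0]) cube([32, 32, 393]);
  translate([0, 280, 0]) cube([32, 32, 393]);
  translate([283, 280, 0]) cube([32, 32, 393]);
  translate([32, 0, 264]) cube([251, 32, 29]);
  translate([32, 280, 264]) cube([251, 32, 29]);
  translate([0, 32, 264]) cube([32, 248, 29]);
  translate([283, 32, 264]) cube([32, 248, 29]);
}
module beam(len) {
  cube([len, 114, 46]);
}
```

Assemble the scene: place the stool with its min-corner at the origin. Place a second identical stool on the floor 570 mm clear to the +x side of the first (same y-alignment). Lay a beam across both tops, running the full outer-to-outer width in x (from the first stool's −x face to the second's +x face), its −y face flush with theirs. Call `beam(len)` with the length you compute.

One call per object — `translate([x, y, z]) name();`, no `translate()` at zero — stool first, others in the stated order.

stool();
translate([885, 0, 0]) stool();
translate([0, 0, 419]) beam(1200);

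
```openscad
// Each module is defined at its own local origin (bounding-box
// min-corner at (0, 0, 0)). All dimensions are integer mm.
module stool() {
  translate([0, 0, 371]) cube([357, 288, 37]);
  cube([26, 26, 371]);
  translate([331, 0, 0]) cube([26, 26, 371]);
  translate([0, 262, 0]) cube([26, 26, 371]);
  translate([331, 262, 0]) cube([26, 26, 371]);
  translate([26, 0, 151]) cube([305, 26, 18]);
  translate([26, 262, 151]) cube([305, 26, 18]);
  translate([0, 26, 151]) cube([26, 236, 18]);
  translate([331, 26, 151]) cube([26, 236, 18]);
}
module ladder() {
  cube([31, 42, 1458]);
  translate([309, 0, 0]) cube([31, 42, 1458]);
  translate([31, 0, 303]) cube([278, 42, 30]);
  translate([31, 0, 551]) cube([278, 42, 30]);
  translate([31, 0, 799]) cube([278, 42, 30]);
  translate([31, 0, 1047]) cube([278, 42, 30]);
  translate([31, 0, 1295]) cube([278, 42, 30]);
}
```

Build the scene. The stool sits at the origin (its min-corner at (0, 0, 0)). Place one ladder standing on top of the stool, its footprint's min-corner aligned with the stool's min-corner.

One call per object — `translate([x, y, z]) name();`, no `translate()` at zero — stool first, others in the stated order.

stool();
translate([0, 0, 408]) ladder();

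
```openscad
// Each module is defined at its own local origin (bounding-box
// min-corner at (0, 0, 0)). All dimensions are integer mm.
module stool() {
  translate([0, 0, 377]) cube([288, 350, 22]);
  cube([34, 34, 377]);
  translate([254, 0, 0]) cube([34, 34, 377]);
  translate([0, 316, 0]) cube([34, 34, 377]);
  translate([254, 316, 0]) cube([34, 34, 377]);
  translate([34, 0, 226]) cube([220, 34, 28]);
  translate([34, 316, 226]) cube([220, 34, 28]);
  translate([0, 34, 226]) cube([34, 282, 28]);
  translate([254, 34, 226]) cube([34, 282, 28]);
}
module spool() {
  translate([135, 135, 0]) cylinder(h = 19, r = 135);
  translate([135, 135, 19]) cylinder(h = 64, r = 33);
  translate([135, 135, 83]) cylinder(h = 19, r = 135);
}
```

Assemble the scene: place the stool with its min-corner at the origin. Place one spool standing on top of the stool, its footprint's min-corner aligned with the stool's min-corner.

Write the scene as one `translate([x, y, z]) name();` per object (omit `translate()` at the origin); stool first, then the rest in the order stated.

stool();
translate([0, 0, 399]) spool();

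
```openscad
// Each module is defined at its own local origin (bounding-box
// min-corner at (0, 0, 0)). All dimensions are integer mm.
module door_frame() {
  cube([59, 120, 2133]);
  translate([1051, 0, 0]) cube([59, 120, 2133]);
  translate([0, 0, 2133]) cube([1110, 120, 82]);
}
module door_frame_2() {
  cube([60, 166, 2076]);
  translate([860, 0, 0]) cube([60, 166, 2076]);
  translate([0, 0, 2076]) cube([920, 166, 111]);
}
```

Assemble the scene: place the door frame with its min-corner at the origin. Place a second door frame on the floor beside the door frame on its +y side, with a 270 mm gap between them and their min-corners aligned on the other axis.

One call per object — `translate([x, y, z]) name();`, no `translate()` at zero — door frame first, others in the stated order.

door_frame();
translate([0, 390, 0]) door_frame_2();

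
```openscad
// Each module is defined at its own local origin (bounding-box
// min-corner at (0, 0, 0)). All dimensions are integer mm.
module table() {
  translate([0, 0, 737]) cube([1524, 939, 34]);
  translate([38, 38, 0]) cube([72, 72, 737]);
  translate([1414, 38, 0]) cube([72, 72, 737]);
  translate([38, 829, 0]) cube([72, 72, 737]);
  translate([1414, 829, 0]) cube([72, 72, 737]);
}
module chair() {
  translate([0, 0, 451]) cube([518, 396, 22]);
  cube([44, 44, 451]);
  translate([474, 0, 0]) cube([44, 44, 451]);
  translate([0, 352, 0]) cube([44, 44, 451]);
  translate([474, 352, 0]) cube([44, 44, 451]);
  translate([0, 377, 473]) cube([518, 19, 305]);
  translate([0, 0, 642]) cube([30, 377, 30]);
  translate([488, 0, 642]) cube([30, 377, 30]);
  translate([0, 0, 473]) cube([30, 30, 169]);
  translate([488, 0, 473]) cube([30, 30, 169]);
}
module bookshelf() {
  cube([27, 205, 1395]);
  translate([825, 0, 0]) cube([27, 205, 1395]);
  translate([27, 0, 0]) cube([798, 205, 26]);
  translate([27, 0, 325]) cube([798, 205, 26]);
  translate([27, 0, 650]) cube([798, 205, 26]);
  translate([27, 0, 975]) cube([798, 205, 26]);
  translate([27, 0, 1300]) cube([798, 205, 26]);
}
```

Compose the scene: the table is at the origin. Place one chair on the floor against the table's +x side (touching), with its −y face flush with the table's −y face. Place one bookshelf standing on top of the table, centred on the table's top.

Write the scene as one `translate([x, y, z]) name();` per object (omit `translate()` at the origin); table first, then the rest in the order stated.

table();
translate([1524, 0, 0]) chair();
translate([336, 367, 771]) bookshelf();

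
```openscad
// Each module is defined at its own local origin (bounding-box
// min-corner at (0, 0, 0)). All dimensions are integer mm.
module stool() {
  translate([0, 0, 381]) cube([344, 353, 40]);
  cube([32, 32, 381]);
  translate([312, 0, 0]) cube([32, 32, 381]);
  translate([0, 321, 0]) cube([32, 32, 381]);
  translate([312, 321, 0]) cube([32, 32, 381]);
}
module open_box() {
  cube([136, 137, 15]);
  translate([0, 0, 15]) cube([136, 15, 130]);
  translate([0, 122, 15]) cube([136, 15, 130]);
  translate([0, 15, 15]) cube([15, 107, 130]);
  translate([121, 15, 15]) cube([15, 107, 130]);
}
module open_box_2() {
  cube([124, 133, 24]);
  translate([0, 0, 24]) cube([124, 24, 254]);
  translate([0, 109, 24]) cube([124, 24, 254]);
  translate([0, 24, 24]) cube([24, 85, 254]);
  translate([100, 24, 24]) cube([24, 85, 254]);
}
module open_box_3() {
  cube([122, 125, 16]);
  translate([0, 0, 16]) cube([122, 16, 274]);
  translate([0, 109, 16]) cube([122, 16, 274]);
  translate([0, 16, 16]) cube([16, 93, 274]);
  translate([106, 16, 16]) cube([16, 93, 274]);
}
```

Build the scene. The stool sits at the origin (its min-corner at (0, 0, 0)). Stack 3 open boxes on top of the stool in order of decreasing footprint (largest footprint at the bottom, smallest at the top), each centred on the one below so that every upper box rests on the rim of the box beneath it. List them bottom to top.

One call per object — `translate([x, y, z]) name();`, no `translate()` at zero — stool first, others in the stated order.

stool();
translate([104, 108, 421]) open_box();
translate([110, 110, 566]) open_box_2();
translate([111, 114, 844]) open_box_3();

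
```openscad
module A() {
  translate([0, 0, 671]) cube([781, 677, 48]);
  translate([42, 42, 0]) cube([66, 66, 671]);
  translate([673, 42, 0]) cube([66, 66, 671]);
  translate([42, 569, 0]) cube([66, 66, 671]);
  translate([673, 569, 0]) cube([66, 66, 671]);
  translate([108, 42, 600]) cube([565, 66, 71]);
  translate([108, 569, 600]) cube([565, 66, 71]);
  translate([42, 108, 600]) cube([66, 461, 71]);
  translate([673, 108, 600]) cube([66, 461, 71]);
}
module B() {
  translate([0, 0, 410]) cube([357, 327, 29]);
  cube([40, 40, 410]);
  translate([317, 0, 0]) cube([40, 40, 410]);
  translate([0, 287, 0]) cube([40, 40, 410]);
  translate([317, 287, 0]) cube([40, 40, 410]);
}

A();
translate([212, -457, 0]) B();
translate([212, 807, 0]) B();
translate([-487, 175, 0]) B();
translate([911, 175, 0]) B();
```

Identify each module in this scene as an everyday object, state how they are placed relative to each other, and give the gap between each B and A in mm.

A is a table. B is a stool. Four stools sit around the table at the −y, +y, −x, +x sides. The gap between each stool and the table is 130 mm.

Each stool's nearest face is 130 mm from the table's bounding box.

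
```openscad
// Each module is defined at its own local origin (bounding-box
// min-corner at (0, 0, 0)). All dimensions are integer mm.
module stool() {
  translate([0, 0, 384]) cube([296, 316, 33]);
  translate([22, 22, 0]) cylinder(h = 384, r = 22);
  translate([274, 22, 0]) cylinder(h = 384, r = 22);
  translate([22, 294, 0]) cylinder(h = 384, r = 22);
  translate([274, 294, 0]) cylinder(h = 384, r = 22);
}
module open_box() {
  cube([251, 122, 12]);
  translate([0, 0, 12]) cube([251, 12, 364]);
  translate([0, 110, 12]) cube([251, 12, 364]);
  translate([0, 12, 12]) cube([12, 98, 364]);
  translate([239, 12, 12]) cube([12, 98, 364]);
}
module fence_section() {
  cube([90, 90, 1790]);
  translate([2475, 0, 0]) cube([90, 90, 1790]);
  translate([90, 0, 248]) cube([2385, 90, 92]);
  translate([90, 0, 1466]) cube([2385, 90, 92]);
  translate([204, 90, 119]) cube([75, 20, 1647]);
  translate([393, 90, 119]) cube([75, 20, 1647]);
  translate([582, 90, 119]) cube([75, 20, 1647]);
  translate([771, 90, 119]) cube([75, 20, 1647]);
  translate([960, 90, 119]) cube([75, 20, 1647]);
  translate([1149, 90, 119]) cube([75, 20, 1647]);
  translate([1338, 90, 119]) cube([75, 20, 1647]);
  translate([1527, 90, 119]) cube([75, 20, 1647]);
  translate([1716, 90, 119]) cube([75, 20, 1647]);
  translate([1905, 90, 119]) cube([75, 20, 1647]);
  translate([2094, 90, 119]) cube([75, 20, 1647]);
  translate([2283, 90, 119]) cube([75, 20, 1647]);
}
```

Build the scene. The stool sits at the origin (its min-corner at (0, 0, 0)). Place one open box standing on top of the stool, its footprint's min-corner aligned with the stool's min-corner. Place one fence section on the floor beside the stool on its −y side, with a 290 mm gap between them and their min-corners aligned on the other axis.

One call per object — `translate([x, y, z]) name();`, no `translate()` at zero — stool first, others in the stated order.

stool();
translate([0, 0, 417]) open_box();
translate([0, -400, 0]) fence_section();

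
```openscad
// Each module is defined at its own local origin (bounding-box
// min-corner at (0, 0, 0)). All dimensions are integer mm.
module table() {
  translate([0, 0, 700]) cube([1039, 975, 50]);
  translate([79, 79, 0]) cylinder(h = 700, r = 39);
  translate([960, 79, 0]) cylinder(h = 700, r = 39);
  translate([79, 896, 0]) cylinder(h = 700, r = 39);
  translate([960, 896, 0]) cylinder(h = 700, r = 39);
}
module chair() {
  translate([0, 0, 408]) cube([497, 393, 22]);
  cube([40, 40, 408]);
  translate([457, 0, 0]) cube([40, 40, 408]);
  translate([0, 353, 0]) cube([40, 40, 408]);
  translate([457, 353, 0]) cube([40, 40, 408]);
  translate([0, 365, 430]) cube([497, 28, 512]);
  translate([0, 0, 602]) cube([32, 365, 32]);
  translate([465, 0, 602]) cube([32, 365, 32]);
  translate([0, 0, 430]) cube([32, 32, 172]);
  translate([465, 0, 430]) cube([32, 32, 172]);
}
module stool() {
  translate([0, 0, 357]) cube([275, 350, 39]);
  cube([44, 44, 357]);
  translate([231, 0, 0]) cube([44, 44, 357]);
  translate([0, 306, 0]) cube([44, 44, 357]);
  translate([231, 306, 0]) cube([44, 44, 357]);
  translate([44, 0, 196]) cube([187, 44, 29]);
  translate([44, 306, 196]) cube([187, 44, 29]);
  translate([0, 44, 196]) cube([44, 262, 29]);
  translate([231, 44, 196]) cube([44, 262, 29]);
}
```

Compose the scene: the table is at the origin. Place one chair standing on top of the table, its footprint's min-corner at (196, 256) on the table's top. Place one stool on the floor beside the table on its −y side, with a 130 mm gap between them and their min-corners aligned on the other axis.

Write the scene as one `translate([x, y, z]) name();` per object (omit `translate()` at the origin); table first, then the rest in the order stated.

table();
translate([196, 256, 750]) chair();
translate([0, -480, 0]) stool();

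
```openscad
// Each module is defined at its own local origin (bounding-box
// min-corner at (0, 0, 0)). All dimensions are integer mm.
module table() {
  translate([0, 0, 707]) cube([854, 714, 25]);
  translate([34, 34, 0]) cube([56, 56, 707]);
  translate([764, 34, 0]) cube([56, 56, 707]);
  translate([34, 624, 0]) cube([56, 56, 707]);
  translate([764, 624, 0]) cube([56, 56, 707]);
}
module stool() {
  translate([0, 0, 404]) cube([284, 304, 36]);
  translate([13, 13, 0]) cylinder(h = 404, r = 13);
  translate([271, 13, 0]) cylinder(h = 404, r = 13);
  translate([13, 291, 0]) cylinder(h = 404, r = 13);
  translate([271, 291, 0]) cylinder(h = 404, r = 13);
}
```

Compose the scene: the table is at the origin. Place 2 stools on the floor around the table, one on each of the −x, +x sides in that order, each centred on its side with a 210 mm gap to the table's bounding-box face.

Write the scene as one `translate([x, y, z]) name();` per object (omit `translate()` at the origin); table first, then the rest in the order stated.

table();
translate([-494, 205, 0]) stool();
translate([1064, 205, 0]) stool();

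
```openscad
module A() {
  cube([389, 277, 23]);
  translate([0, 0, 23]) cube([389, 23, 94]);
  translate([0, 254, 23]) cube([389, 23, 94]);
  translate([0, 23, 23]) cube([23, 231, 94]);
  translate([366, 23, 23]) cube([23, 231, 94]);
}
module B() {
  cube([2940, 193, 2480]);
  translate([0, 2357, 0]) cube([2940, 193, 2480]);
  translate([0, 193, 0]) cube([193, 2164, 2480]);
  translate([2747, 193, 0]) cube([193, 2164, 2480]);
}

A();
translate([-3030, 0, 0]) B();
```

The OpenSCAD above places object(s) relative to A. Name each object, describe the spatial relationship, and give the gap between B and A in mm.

The house frame's nearest face is 90 mm from the open box's −x face.

A is an open box. B is a house frame. The house frame is on the floor beside the open box on its −x side. The gap between the house frame and the open box is 90 mm.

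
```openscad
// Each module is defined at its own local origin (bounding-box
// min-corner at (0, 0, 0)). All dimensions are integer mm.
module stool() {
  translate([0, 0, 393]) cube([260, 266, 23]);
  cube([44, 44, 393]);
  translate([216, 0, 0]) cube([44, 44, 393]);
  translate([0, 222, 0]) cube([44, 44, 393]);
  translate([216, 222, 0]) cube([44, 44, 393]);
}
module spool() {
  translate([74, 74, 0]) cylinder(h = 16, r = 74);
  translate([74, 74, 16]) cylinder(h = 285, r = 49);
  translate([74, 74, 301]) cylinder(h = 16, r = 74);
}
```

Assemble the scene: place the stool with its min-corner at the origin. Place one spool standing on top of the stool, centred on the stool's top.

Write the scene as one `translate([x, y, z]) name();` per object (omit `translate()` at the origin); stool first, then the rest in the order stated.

stool();
translate([56, 59, 416]) spool();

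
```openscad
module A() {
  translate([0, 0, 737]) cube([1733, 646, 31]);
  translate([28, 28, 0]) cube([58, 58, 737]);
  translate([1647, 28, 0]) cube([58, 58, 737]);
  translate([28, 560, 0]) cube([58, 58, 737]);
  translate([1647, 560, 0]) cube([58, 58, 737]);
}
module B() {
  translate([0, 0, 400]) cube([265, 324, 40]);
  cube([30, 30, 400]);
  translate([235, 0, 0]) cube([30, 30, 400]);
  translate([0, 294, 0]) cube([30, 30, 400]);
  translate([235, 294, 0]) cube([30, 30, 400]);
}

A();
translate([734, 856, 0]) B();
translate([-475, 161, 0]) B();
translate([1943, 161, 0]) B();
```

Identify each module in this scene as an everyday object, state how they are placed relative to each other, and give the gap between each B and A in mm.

A is a table. B is a stool. Three stools sit around the table at the +y, −x, +x sides. The gap between each stool and the table is 210 mm.

Each stool's nearest face is 210 mm from the table's bounding box.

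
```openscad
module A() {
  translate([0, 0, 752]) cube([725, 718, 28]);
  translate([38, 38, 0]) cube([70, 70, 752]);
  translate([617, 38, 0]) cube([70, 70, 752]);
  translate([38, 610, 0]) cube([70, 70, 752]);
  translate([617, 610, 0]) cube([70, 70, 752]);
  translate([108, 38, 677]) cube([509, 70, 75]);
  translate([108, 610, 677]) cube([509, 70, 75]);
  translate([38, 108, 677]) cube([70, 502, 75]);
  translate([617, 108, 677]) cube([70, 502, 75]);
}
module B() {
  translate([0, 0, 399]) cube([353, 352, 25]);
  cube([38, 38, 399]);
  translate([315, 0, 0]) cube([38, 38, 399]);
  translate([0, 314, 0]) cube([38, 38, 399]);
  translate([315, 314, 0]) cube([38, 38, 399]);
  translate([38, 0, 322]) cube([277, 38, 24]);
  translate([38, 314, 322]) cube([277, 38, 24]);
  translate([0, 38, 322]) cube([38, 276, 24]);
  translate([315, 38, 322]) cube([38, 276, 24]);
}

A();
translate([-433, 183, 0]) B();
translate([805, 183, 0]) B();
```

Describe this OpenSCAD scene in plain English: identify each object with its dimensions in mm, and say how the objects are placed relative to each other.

A is a rectangular dining table. The top is 725×718×28 mm with its upper surface at z = 780 mm. It stands on four 70×70 mm square legs, each inset 38 mm from the nearest pair of top edges, running from the floor to the underside of the top. Four apron rails, 70 mm thick and 75 mm tall, run between adjacent legs with their top edges flush with the underside of the top and their outer faces flush with the legs' outer faces.

B is a four-legged stool. The seat is a 353×352×25 mm slab whose top surface is at z = 424 mm; four square legs, each 38×38 mm in cross-section, run from the floor (z = 0) to the underside of the seat, each flush with a corner of the seat. Four stretchers, 38 mm wide and 24 mm tall, connect adjacent legs with their undersides at z = 322 mm, each running between the inner faces of the legs it joins and aligned with the legs' outer faces on the other axis.

Two stools sit around the table at the −x, +x sides.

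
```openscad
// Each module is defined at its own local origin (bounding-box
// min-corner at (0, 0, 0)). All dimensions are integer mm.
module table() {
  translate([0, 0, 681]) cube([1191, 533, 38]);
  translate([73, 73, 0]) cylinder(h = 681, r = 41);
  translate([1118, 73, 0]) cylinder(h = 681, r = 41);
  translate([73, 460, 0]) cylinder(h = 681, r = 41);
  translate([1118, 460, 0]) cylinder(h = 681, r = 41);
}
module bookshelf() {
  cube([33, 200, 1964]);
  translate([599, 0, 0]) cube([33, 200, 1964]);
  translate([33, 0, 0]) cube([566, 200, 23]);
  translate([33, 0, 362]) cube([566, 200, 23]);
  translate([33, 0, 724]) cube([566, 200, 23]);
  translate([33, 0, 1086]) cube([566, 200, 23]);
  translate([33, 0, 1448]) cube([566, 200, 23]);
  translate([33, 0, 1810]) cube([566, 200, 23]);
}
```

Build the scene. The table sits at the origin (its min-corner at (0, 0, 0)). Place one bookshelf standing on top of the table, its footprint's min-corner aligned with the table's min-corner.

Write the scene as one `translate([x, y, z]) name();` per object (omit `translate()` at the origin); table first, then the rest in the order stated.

table();
translate([0, 0, 719]) bookshelf();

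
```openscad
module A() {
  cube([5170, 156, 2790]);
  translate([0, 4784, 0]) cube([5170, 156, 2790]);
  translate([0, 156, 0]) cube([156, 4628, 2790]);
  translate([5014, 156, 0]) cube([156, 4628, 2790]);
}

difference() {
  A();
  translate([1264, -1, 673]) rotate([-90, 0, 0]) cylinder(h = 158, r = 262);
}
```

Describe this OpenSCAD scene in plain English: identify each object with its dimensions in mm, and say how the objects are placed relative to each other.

A is the wall frame of a small rectangular building: four walls, each 2790 mm tall and 156 mm thick, enclosing a footprint 5170 mm (x) by 4940 mm (y) outside-to-outside, with no floor or roof. The front and back walls (the −y and +y sides) span the full width; the two side walls fit between them.

The house frame has a circular hole of radius 262 mm through its front wall, centred at (x = 1264, z = 673).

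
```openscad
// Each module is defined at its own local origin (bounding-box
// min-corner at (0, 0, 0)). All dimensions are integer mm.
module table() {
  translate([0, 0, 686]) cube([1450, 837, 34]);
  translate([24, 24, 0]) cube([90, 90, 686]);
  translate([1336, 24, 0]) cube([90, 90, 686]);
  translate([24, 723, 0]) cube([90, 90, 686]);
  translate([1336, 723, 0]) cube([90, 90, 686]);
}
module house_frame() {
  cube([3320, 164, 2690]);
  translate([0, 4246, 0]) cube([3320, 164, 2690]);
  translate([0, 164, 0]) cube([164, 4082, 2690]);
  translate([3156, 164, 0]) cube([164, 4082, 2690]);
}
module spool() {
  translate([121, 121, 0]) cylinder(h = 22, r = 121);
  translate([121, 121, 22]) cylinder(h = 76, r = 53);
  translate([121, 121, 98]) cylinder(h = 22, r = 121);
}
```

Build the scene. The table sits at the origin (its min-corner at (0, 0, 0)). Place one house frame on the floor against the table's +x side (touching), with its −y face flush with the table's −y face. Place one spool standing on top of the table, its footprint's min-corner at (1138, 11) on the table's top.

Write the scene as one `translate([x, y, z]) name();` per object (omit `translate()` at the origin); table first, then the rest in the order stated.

table();
translate([1450, 0, 0]) house_frame();
translate([1138, 11, 720]) spool();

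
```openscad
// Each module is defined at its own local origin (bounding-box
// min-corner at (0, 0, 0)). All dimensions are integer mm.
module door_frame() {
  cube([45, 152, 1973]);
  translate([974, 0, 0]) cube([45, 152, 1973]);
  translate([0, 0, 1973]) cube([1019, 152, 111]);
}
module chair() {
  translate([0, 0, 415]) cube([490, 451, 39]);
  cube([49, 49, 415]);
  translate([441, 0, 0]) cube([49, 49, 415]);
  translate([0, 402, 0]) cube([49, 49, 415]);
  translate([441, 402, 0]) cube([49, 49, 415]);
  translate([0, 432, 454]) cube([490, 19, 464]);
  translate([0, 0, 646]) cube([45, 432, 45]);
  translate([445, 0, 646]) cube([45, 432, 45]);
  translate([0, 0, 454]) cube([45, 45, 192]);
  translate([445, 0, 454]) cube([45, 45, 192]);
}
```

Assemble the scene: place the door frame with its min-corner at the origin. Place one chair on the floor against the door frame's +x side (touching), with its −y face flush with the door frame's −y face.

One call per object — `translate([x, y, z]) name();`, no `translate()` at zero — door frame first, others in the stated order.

door_frame();
translate([1019, 0, 0]) chair();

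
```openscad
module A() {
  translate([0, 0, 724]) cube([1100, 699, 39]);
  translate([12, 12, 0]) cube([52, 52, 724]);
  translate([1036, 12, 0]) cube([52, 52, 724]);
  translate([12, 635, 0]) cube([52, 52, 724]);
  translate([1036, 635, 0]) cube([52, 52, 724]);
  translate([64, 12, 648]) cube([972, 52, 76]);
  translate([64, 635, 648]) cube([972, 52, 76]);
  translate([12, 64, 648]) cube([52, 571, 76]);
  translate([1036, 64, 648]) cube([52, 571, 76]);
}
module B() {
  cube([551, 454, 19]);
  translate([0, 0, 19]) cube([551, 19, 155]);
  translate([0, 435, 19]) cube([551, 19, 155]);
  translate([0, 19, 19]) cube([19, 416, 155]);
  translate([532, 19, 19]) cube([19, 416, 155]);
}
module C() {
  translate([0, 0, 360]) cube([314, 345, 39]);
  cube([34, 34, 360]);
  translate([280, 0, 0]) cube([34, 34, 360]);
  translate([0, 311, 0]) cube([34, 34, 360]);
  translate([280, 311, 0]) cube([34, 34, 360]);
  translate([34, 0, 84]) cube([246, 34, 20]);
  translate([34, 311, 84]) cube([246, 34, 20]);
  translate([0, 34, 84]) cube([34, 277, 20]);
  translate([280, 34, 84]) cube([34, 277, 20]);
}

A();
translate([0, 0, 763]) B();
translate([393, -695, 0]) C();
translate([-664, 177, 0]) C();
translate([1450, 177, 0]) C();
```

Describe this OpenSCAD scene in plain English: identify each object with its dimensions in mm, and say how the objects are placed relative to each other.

A is a rectangular dining table. The top is 1100×699×39 mm with its upper surface at z = 763 mm. It stands on four 52×52 mm square legs, each inset 12 mm from the nearest pair of top edges, running from the floor to the underside of the top. Four apron rails, 52 mm thick and 76 mm tall, run between adjacent legs with their top edges flush with the underside of the top and their outer faces flush with the legs' outer faces.

B is an open-topped rectangular box: outside dimensions 551×454×174 mm, with a uniform wall and base thickness of 19 mm. The base is a full 551×454 slab on the floor; four walls sit on top of the base. The front and back walls (the −y and +y sides) span the full width; the two side walls fit between them.

C is a four-legged stool. The seat is a 314×345×39 mm slab whose top surface is at z = 399 mm; four square legs, each 34×34 mm in cross-section, run from the floor (z = 0) to the underside of the seat, each flush with a corner of the seat. Four stretchers, 34 mm wide and 20 mm tall, connect adjacent legs with their undersides at z = 84 mm, each running between the inner faces of the legs it joins and aligned with the legs' outer faces on the other axis.

The open box is on top of the table. Three stools sit around the table at the −y, −x, +x sides.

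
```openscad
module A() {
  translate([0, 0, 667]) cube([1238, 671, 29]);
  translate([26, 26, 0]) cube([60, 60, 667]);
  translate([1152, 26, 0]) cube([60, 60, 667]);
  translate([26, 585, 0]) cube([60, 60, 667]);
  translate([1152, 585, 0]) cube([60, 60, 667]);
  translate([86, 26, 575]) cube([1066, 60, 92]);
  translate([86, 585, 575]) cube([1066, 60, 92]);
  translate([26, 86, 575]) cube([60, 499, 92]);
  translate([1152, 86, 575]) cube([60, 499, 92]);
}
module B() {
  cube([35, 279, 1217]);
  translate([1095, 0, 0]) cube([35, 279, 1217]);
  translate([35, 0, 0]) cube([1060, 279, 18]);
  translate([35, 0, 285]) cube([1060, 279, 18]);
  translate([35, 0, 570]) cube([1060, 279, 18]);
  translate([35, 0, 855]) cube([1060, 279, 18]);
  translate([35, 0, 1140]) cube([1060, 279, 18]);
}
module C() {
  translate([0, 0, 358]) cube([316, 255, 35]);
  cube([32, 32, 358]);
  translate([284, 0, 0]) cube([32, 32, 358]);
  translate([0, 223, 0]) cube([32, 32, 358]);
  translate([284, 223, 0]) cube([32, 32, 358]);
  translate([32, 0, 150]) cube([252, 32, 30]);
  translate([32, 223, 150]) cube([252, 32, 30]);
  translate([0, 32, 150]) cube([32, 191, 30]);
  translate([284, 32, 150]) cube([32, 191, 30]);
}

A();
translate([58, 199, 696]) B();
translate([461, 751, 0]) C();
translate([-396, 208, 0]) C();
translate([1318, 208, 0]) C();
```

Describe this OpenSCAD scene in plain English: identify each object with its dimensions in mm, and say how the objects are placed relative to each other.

A is a rectangular dining table. The top is 1238×671×29 mm with its upper surface at z = 696 mm. It stands on four 60×60 mm square legs, each inset 26 mm from the nearest pair of top edges, running from the floor to the underside of the top. Four apron rails, 60 mm thick and 92 mm tall, run between adjacent legs with their top edges flush with the underside of the top and their outer faces flush with the legs' outer faces.

B is an open bookshelf. Two side panels, each 35 mm thick, 279 mm deep and 1217 mm tall, stand 1130 mm apart (outside-to-outside). Between them sit 5 shelves, each 18 mm thick and 279 mm deep, spanning the full gap between the sides. The bottom shelf rests on the floor (its underside at z = 0) and the clear gap between one shelf's top and the next shelf's underside is 267 mm.

C is a simple wooden stool: a rectangular seat 316 mm (x) by 255 mm (y), 35 mm thick, top face at z = 393 mm, on four square legs, each 32×32 mm in cross-section. The legs rest on z = 0, each flush with a corner of the seat. Four stretchers, 32 mm wide and 30 mm tall, connect adjacent legs with their undersides at z = 150 mm, each running between the inner faces of the legs it joins and aligned with the legs' outer faces on the other axis.

The bookshelf is on top of the table. Three stools sit around the table at the +y, −x, +x sides.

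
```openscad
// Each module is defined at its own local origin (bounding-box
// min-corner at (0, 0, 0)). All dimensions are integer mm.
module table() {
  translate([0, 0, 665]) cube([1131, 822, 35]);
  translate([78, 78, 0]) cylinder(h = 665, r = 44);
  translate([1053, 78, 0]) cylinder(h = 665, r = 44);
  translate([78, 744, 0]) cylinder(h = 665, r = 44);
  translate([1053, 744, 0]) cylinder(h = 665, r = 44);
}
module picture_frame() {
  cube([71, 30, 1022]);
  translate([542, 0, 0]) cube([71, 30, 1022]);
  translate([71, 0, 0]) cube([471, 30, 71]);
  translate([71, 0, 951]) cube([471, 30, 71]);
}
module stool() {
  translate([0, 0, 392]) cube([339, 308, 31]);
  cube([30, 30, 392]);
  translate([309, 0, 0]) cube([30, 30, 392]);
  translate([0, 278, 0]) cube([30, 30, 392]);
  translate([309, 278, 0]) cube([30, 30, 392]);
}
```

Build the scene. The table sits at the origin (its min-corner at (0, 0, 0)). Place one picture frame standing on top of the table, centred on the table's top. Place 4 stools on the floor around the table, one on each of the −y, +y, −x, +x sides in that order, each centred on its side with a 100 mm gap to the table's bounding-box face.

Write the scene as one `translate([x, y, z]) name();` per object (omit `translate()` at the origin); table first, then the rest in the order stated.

table();
translate([259, 396, 700]) picture_frame();
translate([396, -408, 0]) stool();
translate([396, 922, 0]) stool();
translate([-439, 257, 0]) stool();
translate([1231, 257, 0]) stool();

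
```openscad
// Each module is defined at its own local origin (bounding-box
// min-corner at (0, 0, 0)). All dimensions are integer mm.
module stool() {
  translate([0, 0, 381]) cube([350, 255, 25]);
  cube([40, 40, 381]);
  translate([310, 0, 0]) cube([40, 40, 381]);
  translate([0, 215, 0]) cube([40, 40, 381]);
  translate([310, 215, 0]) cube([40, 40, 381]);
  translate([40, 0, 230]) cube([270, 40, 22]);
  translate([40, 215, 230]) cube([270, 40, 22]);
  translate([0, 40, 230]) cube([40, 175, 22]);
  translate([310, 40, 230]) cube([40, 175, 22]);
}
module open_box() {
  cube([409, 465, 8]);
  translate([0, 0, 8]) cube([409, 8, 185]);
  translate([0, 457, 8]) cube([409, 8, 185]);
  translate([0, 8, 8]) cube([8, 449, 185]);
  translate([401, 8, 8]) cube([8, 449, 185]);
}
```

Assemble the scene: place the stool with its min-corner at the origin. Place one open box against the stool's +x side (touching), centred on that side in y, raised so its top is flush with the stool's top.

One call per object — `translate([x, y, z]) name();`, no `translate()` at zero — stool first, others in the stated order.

stool();
translate([350, -105, 213]) open_box();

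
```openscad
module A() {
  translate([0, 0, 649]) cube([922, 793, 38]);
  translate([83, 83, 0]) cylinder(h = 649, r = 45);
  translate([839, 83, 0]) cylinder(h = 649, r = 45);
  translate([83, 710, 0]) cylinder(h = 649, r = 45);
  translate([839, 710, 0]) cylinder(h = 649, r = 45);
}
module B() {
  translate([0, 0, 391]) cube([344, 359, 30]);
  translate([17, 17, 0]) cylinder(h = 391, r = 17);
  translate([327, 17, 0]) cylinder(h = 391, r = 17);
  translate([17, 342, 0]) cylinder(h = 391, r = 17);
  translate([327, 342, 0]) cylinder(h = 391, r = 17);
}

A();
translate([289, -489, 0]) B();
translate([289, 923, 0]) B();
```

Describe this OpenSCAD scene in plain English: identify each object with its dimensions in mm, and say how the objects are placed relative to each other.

A is a table with a 922×793 mm rectangular top, 38 mm thick, top surface at z = 687 mm, supported by four round legs of 90 mm diameter, each leg's bounding box inset 38 mm from the nearest pair of top edges, running from the floor.

B is a four-legged stool. The seat is a 344×359×30 mm slab whose top surface is at z = 421 mm; four round legs, each 34 mm in diameter, run from the floor (z = 0) to the underside of the seat, each leg's axis is inset half a diameter from the nearest pair of seat edges (so the leg's bounding box is flush with the corner).

Two stools sit around the table at the −y, +y sides.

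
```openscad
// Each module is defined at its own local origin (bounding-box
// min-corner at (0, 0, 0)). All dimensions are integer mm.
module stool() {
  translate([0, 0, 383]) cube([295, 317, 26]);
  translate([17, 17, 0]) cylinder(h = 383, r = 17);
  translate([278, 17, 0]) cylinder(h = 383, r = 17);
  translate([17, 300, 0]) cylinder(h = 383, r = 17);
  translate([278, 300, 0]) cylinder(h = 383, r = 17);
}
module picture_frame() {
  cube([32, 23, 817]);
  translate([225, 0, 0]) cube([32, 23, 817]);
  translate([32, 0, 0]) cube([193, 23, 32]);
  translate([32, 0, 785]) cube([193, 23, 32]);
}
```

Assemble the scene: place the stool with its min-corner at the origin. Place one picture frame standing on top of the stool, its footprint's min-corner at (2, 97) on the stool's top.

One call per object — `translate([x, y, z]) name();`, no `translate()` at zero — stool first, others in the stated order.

stool();
translate([2, 97, 409]) picture_frame();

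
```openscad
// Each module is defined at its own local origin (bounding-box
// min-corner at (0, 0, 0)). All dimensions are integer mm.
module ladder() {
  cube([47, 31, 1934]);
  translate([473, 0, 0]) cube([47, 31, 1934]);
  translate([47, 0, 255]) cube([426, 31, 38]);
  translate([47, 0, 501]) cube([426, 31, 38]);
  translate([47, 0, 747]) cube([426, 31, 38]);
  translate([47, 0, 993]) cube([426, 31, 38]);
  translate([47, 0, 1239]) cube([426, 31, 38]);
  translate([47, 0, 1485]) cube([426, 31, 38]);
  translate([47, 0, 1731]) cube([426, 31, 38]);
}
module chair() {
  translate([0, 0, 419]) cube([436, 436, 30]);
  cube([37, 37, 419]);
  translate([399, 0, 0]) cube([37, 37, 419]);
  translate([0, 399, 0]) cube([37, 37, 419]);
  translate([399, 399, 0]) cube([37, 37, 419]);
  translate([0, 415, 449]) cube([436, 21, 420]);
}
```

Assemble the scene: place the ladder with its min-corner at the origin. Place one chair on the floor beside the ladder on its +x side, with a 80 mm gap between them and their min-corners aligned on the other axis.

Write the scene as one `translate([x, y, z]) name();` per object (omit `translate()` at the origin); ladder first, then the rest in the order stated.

ladder();
translate([600, 0, 0]) chair();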